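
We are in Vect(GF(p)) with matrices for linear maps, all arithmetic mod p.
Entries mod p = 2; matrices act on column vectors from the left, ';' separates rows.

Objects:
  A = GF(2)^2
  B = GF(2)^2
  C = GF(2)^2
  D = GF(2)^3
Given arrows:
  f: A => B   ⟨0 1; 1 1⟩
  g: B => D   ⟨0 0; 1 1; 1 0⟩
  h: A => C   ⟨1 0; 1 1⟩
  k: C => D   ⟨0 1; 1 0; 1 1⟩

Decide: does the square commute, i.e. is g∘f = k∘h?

Answer: DOES NOT COMMUTE

Trace:
Along f;g (path 1):
  e0=⟨1,0⟩ f=>⟨0,1⟩ g=>⟨0,1,0⟩
  e1=⟨0,1⟩ f=>⟨1,1⟩ g=>⟨0,0,1⟩
  result₁ = ⟨0 0; 1 0; 0 1⟩
Along h;k (path 2):
  e0=⟨1,0⟩ h=>⟨1,1⟩ k=>⟨1,1,0⟩
  e1=⟨0,1⟩ h=>⟨0,1⟩ k=>⟨1,0,1⟩
  result₂ = ⟨1 1; 1 0; 0 1⟩
Equal? NO — does not commute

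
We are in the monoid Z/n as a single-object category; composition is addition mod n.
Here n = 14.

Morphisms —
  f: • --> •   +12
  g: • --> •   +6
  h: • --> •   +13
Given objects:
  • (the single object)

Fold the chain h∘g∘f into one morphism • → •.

Answer: +3

Work:
  0 +12≡12 +6≡4 +13≡3  (mod 14)
composite: +3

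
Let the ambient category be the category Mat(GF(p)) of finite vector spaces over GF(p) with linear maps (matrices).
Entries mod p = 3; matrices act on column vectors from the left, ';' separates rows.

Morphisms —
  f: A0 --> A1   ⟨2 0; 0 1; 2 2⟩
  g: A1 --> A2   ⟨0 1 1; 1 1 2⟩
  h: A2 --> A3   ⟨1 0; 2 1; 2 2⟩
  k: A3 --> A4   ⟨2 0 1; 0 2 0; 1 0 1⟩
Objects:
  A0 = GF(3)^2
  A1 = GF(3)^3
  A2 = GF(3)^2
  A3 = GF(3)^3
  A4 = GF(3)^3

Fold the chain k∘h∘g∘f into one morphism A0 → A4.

  e0=(1,0) f-->(2,0,2) g-->(2,0) h-->(2,1,1) k-->(2,2,0)
  e1=(0,1) f-->(0,1,2) g-->(0,2) h-->(0,2,1) k-->(1,1,1)
⟦path⟧: ⟨2 1; 2 1; 0 1⟩

Answer: ⟨2 1; 2 1; 0 1⟩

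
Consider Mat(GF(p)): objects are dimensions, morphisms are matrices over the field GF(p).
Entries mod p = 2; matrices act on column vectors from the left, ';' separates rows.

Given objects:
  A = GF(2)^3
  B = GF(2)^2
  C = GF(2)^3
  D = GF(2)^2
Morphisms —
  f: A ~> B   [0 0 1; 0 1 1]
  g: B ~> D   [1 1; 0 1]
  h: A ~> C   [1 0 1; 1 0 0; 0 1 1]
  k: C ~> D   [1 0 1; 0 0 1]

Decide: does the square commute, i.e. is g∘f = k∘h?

Answer: DOES NOT COMMUTE

Derivation:
Path 1 = f;g:
  e0=(1,0,0) f~>(0,0) g~>(0,0)
  e1=(0,1,0) f~>(0,1) g~>(1,1)
  e2=(0,0,1) f~>(1,1) g~>(0,1)
  result₁ = [0 1 0; 0 1 1]
Path 2 = h;k:
  e0=(1,0,0) h~>(1,1,0) k~>(1,0)
  e1=(0,1,0) h~>(0,0,1) k~>(1,1)
  e2=(0,0,1) h~>(1,0,1) k~>(0,1)
  result₂ = [1 1 0; 0 1 1]
Equal? differ; not commutative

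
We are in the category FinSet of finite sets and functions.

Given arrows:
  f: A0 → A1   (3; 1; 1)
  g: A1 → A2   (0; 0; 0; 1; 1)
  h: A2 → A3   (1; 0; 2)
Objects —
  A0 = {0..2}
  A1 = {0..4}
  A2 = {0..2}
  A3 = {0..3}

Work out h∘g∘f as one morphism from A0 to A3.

Answer: (0; 1; 1)

Work:
  0 f→3 g→1 h→0
  1 f→1 g→0 h→1
  2 f→1 g→0 h→1
⟦path⟧: (0; 1; 1)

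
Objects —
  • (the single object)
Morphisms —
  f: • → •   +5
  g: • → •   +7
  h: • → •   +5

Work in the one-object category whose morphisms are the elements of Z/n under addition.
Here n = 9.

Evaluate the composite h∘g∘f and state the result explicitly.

  0 +5≡5 +7≡3 +5≡8  (mod 9)
result: +8

Answer: +8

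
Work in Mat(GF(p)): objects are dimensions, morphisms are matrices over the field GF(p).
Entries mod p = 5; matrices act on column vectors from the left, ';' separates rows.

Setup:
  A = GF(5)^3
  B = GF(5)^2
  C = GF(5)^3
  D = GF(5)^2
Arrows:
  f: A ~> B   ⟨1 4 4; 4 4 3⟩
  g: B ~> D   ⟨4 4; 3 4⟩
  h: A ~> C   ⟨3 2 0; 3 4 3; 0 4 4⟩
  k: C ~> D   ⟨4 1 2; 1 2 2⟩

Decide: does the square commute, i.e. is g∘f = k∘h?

Along f;g (path 1):
  e0=[1,0,0] f~>[1,4] g~>[0,4]
  e1=[0,1,0] f~>[4,4] g~>[2,3]
  e2=[0,0,1] f~>[4,3] g~>[3,4]
  ⟦path⟧₁ = ⟨0 2 3; 4 3 4⟩
Along h;k (path 2):
  e0=[1,0,0] h~>[3,3,0] k~>[0,4]
  e1=[0,1,0] h~>[2,4,4] k~>[0,3]
  e2=[0,0,1] h~>[0,3,4] k~>[1,4]
  ⟦path⟧₂ = ⟨0 0 1; 4 3 4⟩
Equal? NO — does not commute

Answer: DOES NOT COMMUTE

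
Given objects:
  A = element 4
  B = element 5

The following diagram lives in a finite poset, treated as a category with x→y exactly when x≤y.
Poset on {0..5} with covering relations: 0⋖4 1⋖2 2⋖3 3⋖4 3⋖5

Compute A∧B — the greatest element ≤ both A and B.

Lower bounds of A=4 and B=5: {1,2,3}
  1 ≤ 3
  2 ≤ 3
  3 ≤ 3
glb = 3

Answer: A∧B = 3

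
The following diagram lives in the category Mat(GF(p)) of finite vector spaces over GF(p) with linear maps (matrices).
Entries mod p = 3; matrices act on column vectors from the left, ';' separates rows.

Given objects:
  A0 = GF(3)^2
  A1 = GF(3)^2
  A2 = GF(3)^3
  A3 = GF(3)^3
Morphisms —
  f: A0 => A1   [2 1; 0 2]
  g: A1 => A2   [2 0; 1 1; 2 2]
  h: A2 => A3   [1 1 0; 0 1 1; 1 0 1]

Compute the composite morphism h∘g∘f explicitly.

  e0=(1,0) f=>(2,0) g=>(1,2,1) h=>(0,0,2)
  e1=(0,1) f=>(1,2) g=>(2,0,0) h=>(2,0,2)
composite: [0 2; 0 0; 2 2]

Answer: [0 2; 0 0; 2 2]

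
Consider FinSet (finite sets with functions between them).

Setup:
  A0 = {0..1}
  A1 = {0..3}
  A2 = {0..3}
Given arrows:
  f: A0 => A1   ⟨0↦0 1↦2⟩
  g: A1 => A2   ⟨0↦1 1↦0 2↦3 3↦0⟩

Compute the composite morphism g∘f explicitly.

Answer: ⟨0↦1 1↦3⟩

Work:
  0 f=>0 g=>1
  1 f=>2 g=>3
⟦path⟧: ⟨0↦1 1↦3⟩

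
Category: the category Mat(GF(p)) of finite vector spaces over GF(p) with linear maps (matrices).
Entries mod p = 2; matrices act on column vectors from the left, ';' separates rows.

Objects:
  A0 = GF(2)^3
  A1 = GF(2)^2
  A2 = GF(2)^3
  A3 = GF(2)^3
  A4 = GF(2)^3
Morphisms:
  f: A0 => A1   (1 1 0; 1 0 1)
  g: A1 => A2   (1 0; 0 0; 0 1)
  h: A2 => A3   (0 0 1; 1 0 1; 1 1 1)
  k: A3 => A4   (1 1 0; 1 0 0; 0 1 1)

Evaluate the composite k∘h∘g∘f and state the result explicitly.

Answer: (1 1 0; 1 0 1; 0 0 0)

Trace:
  e0=⟨1,0,0⟩ f=>⟨1,1⟩ g=>⟨1,0,1⟩ h=>⟨1,0,0⟩ k=>⟨1,1,0⟩
  e1=⟨0,1,0⟩ f=>⟨1,0⟩ g=>⟨1,0,0⟩ h=>⟨0,1,1⟩ k=>⟨1,0,0⟩
  e2=⟨0,0,1⟩ f=>⟨0,1⟩ g=>⟨0,0,1⟩ h=>⟨1,1,1⟩ k=>⟨0,1,0⟩
result: (1 1 0; 1 0 1; 0 0 0)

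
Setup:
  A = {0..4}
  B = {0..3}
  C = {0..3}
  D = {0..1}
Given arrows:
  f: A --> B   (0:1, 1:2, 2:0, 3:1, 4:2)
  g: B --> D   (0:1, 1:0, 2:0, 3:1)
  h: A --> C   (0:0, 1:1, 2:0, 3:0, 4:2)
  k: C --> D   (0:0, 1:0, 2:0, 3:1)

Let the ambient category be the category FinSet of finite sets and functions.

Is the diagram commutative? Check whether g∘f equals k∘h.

Answer: DOES NOT COMMUTE

Derivation:
1) trace f;g:
  0 f-->1 g-->0
  1 f-->2 g-->0
  2 f-->0 g-->1
  3 f-->1 g-->0
  4 f-->2 g-->0
  ⟦path⟧₁ = (0:0, 1:0, 2:1, 3:0, 4:0)
2) trace h;k:
  0 h-->0 k-->0
  1 h-->1 k-->0
  2 h-->0 k-->0
  3 h-->0 k-->0
  4 h-->2 k-->0
  ⟦path⟧₂ = (0:0, 1:0, 2:0, 3:0, 4:0)
Equal? NO — does not commute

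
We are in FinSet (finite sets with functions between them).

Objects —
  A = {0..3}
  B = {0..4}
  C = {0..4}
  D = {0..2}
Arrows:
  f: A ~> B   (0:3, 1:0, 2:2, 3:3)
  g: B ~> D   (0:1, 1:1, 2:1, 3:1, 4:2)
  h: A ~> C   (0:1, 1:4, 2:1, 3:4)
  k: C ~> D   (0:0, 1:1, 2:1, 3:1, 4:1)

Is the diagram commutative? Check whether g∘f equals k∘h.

1) trace f;g:
  0 f~>3 g~>1
  1 f~>0 g~>1
  2 f~>2 g~>1
  3 f~>3 g~>1
  result₁ = (0:1, 1:1, 2:1, 3:1)
2) trace h;k:
  0 h~>1 k~>1
  1 h~>4 k~>1
  2 h~>1 k~>1
  3 h~>4 k~>1
  result₂ = (0:1, 1:1, 2:1, 3:1)
Equal? YES — commutes

Answer: COMMUTES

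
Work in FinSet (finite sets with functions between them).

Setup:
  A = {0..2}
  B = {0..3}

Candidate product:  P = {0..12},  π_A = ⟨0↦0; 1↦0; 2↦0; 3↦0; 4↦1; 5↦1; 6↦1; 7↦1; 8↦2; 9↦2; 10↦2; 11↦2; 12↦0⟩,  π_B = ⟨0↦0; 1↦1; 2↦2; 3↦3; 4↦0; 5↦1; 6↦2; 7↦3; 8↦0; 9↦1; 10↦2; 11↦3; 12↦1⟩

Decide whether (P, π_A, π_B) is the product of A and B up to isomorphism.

Answer: NOT A VALID PRODUCT — |P|=13 ≠ |A|·|B|=12

Work:
|A|·|B| = 3·4 = 12;  |P| = 13
  → cardinalities differ; no bijection possible.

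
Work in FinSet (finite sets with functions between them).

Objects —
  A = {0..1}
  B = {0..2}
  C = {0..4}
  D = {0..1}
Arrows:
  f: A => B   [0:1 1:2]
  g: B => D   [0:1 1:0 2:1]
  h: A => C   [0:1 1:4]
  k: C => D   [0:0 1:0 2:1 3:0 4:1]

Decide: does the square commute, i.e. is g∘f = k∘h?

Along f;g (path 1):
  0 f=>1 g=>0
  1 f=>2 g=>1
  ⟦path⟧₁ = [0:0 1:1]
Along h;k (path 2):
  0 h=>1 k=>0
  1 h=>4 k=>1
  ⟦path⟧₂ = [0:0 1:1]
Equal? equal; square commutes

Answer: COMMUTES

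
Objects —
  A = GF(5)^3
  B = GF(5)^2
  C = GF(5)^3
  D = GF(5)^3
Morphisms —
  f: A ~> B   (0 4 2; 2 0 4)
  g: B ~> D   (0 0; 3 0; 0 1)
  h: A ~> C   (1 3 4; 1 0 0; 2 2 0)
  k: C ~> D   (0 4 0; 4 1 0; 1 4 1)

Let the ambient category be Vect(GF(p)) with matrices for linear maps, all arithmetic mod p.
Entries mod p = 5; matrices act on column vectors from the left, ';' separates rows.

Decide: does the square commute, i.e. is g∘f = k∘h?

Answer: DOES NOT COMMUTE

Work:
Path 1 = f;g:
  e0=[1,0,0] f~>[0,2] g~>[0,0,2]
  e1=[0,1,0] f~>[4,0] g~>[0,2,0]
  e2=[0,0,1] f~>[2,4] g~>[0,1,4]
  composite₁ = (0 0 0; 0 2 1; 2 0 4)
Path 2 = h;k:
  e0=[1,0,0] h~>[1,1,2] k~>[4,0,2]
  e1=[0,1,0] h~>[3,0,2] k~>[0,2,0]
  e2=[0,0,1] h~>[4,0,0] k~>[0,1,4]
  composite₂ = (4 0 0; 0 2 1; 2 0 4)
Equal? differ; not commutative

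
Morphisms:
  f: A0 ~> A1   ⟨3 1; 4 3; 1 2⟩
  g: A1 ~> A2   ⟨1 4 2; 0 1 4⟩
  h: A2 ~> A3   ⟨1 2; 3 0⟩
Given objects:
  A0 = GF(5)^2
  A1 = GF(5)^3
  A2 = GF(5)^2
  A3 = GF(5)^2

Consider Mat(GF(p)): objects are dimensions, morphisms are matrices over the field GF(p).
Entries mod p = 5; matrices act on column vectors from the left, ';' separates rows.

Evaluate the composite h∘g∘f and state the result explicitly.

  e0=⟨1,0⟩ f~>⟨3,4,1⟩ g~>⟨1,3⟩ h~>⟨2,3⟩
  e1=⟨0,1⟩ f~>⟨1,3,2⟩ g~>⟨2,1⟩ h~>⟨4,1⟩
⟦path⟧: ⟨2 4; 3 1⟩

Answer: ⟨2 4; 3 1⟩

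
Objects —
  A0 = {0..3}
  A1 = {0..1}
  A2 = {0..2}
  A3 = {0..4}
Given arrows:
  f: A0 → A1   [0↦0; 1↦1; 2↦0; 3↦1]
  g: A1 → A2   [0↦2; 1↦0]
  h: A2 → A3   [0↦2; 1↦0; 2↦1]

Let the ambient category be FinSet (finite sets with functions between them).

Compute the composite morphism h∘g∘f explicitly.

Answer: [0↦1; 1↦2; 2↦1; 3↦2]

Work:
  0 f→0 g→2 h→1
  1 f→1 g→0 h→2
  2 f→0 g→2 h→1
  3 f→1 g→0 h→2
result: [0↦1; 1↦2; 2↦1; 3↦2]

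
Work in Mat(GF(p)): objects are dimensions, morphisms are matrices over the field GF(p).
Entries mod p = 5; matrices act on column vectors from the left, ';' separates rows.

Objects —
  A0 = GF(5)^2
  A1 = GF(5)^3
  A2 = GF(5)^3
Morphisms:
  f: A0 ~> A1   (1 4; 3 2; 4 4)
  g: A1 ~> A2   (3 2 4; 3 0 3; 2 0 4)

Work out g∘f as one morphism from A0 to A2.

Answer: (0 2; 0 4; 3 4)

Work:
  e0=⟨1,0⟩ f~>⟨1,3,4⟩ g~>⟨0,0,3⟩
  e1=⟨0,1⟩ f~>⟨4,2,4⟩ g~>⟨2,4,4⟩
⟦path⟧: (0 2; 0 4; 3 4)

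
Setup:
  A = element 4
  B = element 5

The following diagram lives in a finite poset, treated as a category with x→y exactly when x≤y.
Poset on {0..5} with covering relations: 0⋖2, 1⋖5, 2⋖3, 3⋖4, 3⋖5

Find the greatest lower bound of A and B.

Answer: A∧B = 3

Trace:
{x : x<=A ∧ x<=B} = {0,2,3}  (A=4, B=5)
  0 <= 3
  2 <= 3
  3 <= 3
glb = 3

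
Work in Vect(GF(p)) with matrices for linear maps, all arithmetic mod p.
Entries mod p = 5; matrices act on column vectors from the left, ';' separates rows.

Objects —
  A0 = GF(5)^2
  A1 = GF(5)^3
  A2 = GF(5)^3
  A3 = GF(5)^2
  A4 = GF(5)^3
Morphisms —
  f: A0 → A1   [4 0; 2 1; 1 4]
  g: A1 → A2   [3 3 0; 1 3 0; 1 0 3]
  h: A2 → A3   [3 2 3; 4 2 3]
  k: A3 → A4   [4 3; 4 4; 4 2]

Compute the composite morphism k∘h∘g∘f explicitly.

  e0=[1,0] f→[4,2,1] g→[3,0,2] h→[0,3] k→[4,2,1]
  e1=[0,1] f→[0,1,4] g→[3,3,2] h→[1,4] k→[1,0,2]
⟦path⟧: [4 1; 2 0; 1 2]

Answer: [4 1; 2 0; 1 2]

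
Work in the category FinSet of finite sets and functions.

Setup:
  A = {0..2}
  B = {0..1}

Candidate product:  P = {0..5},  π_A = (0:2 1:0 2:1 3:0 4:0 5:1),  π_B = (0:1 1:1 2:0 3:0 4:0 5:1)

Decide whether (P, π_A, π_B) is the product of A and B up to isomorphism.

Answer: NOT A VALID PRODUCT — duplicate pair at indices 4,3

Work:
|A|·|B| = 3·2 = 6;  |P| = 6
Check the pairing map k ↦ (π_A(k), π_B(k)):
  0 : (2,1)
  1 : (0,1)
  2 : (1,0)
  3 : (0,0)
  4 : (0,0)  ✗ repeats pair of k=3
  5 : (1,1)
distinct pairs in image: 5 / 6 needed
  → (0,0) hit at k=3 and k=4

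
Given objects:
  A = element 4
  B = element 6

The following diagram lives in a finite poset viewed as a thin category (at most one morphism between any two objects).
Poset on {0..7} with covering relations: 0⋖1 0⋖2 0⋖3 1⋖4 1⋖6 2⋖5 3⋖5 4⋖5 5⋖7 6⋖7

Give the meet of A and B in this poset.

Lower bounds of A=4 and B=6: {0,1}
  0 ⊑ 1
  1 ⊑ 1
glb = 1

Answer: A∧B = 1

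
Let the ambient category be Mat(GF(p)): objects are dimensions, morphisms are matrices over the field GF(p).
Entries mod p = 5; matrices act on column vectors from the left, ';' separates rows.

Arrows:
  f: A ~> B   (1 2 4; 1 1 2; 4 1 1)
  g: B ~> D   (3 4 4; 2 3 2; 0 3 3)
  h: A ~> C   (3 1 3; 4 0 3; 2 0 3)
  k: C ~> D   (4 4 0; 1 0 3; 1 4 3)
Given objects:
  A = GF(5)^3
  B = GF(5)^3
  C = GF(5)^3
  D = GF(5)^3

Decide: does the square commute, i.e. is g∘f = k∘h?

1) trace f;g:
  e0=[1,0,0] f~>[1,1,4] g~>[3,3,0]
  e1=[0,1,0] f~>[2,1,1] g~>[4,4,1]
  e2=[0,0,1] f~>[4,2,1] g~>[4,1,4]
  ⟦path⟧₁ = (3 4 4; 3 4 1; 0 1 4)
2) trace h;k:
  e0=[1,0,0] h~>[3,4,2] k~>[3,4,0]
  e1=[0,1,0] h~>[1,0,0] k~>[4,1,1]
  e2=[0,0,1] h~>[3,3,3] k~>[4,2,4]
  ⟦path⟧₂ = (3 4 4; 4 1 2; 0 1 4)
Equal? distinct morphisms ✗

Answer: DOES NOT COMMUTE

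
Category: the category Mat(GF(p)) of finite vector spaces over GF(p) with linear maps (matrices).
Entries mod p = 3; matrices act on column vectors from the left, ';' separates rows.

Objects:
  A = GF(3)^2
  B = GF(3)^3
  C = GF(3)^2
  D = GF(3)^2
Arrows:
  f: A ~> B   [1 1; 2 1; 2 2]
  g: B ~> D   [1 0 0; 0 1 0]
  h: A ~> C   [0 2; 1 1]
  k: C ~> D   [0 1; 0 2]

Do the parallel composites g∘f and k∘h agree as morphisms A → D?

1) trace f;g:
  e0=[1,0] f~>[1,2,2] g~>[1,2]
  e1=[0,1] f~>[1,1,2] g~>[1,1]
  ⟦path⟧₁ = [1 1; 2 1]
2) trace h;k:
  e0=[1,0] h~>[0,1] k~>[1,2]
  e1=[0,1] h~>[2,1] k~>[1,2]
  ⟦path⟧₂ = [1 1; 2 2]
Equal? differ; not commutative

Answer: DOES NOT COMMUTE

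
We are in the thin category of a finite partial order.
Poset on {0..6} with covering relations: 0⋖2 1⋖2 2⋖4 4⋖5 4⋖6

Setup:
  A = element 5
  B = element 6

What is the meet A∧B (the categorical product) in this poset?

{x : x⊑A ∧ x⊑B} = {0,1,2,4}  (A=5, B=6)
  0 ⊑ 4
  1 ⊑ 4
  2 ⊑ 4
  4 ⊑ 4
glb = 4

Answer: A∧B = 4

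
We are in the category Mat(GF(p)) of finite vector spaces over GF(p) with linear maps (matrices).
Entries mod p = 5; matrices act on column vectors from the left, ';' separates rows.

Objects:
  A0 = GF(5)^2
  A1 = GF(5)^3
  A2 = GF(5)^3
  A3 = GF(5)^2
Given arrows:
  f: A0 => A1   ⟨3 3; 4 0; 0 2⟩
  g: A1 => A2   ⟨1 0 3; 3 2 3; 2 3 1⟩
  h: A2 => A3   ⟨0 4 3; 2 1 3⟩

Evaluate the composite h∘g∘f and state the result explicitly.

Answer: ⟨2 4; 2 2⟩

Derivation:
  e0=[1,0] f=>[3,4,0] g=>[3,2,3] h=>[2,2]
  e1=[0,1] f=>[3,0,2] g=>[4,0,3] h=>[4,2]
⟦path⟧: ⟨2 4; 2 2⟩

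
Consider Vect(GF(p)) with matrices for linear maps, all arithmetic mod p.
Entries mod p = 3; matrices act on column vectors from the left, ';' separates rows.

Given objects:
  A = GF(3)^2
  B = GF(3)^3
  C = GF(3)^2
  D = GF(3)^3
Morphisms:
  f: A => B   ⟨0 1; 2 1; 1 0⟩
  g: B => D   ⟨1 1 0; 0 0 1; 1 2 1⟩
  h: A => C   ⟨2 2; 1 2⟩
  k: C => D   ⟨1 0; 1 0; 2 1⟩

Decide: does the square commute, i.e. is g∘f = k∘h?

Answer: DOES NOT COMMUTE

Derivation:
Along f;g (path 1):
  e0=⟨1,0⟩ f=>⟨0,2,1⟩ g=>⟨2,1,2⟩
  e1=⟨0,1⟩ f=>⟨1,1,0⟩ g=>⟨2,0,0⟩
  result₁ = ⟨2 2; 1 0; 2 0⟩
Along h;k (path 2):
  e0=⟨1,0⟩ h=>⟨2,1⟩ k=>⟨2,2,2⟩
  e1=⟨0,1⟩ h=>⟨2,2⟩ k=>⟨2,2,0⟩
  result₂ = ⟨2 2; 2 2; 2 0⟩
Equal? NO — does not commute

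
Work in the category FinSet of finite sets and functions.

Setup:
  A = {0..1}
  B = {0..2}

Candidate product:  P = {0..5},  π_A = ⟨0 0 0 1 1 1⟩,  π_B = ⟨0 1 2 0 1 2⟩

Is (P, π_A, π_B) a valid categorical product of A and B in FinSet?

Answer: VALID PRODUCT

Derivation:
|A|·|B| = 2·3 = 6;  |P| = 6
Check the pairing map k ↦ (π_A(k), π_B(k)):
  0 ↦ (0,0)
  1 ↦ (0,1)
  2 ↦ (0,2)
  3 ↦ (1,0)
  4 ↦ (1,1)
  5 ↦ (1,2)
distinct pairs in image: 6 / 6 needed
  → bijection onto A×B; projections well-typed.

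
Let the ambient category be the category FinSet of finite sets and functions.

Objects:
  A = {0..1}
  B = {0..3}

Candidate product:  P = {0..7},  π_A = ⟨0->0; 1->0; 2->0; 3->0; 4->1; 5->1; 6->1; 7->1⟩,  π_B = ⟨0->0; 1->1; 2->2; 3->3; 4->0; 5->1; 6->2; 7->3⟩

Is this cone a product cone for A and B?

|A|·|B| = 2·4 = 8;  |P| = 8
Check the pairing map k ↦ (π_A(k), π_B(k)):
  0 -> (0,0)
  1 -> (0,1)
  2 -> (0,2)
  3 -> (0,3)
  4 -> (1,0)
  5 -> (1,1)
  6 -> (1,2)
  7 -> (1,3)
distinct pairs in image: 8 / 8 needed
  → bijection onto A×B; projections well-typed.

Answer: VALID PRODUCT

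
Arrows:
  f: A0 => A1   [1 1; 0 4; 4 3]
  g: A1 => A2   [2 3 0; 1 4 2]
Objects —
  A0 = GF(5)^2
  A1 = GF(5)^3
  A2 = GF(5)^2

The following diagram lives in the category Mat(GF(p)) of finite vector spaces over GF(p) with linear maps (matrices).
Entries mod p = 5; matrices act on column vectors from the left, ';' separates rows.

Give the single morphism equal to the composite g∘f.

  e0=(1,0) f=>(1,0,4) g=>(2,4)
  e1=(0,1) f=>(1,4,3) g=>(4,3)
composite: [2 4; 4 3]

Answer: [2 4; 4 3]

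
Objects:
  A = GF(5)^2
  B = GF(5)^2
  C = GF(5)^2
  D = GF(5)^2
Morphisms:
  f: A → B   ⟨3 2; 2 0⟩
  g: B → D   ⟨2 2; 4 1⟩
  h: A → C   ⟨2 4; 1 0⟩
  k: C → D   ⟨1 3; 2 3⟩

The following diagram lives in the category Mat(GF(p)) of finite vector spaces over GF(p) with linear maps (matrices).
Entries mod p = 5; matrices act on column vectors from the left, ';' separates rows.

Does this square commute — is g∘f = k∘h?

Path 1 = f;g:
  e0=⟨1,0⟩ f→⟨3,2⟩ g→⟨0,4⟩
  e1=⟨0,1⟩ f→⟨2,0⟩ g→⟨4,3⟩
  ⟦path⟧₁ = ⟨0 4; 4 3⟩
Path 2 = h;k:
  e0=⟨1,0⟩ h→⟨2,1⟩ k→⟨0,2⟩
  e1=⟨0,1⟩ h→⟨4,0⟩ k→⟨4,3⟩
  ⟦path⟧₂ = ⟨0 4; 2 3⟩
Equal? NO — does not commute

Answer: DOES NOT COMMUTE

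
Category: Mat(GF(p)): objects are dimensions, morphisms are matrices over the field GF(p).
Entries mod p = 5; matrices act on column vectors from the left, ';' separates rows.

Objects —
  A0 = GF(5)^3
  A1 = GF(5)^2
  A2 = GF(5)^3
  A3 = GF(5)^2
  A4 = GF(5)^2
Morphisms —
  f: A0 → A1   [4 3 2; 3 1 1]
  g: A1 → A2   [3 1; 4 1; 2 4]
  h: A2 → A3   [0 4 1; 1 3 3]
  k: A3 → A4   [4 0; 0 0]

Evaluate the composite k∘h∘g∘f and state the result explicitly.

Answer: [4 3 1; 0 0 0]

Work:
  e0=[1,0,0] f→[4,3] g→[0,4,0] h→[1,2] k→[4,0]
  e1=[0,1,0] f→[3,1] g→[0,3,0] h→[2,4] k→[3,0]
  e2=[0,0,1] f→[2,1] g→[2,4,3] h→[4,3] k→[1,0]
result: [4 3 1; 0 0 0]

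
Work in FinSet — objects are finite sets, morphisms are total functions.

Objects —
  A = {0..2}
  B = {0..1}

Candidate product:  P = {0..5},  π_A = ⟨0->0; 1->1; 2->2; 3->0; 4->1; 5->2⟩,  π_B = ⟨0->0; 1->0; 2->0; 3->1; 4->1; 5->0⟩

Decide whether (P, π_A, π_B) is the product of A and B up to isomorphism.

|A|·|B| = 3·2 = 6;  |P| = 6
Check the pairing map k ↦ (π_A(k), π_B(k)):
  0 -> (0,0)
  1 -> (1,0)
  2 -> (2,0)
  3 -> (0,1)
  4 -> (1,1)
  5 -> (2,0)  ✗ repeats pair of k=2
distinct pairs in image: 5 / 6 needed
  → (2,0) hit at k=2 and k=5

Answer: NOT A VALID PRODUCT — duplicate pair at indices 2,5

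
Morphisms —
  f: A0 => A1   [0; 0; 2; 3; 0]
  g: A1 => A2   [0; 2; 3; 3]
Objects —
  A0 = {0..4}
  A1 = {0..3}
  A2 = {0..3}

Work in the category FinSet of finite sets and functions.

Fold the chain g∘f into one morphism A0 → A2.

Answer: [0; 0; 3; 3; 0]

Work:
  0 f=>0 g=>0
  1 f=>0 g=>0
  2 f=>2 g=>3
  3 f=>3 g=>3
  4 f=>0 g=>0
composite: [0; 0; 3; 3; 0]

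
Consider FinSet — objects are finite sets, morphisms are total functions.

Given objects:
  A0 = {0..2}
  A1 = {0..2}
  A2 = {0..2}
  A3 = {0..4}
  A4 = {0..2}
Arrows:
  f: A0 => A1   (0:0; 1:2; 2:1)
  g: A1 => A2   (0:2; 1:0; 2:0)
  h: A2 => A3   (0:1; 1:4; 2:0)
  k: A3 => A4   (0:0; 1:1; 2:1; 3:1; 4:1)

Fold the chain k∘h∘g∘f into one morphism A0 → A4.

  0 f=>0 g=>2 h=>0 k=>0
  1 f=>2 g=>0 h=>1 k=>1
  2 f=>1 g=>0 h=>1 k=>1
⟦path⟧: (0:0; 1:1; 2:1)

Answer: (0:0; 1:1; 2:1)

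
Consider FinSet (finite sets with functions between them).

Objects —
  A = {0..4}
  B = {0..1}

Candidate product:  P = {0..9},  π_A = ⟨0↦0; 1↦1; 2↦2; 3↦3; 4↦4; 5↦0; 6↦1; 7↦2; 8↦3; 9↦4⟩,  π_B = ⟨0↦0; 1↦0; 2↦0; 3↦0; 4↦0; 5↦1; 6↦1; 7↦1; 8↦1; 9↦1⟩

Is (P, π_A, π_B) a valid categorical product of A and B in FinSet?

Answer: VALID PRODUCT

Trace:
|A|·|B| = 5·2 = 10;  |P| = 10
Check the pairing map k ↦ (π_A(k), π_B(k)):
  0 ↦ (0,0)
  1 ↦ (1,0)
  2 ↦ (2,0)
  3 ↦ (3,0)
  4 ↦ (4,0)
  5 ↦ (0,1)
  6 ↦ (1,1)
  7 ↦ (2,1)
  8 ↦ (3,1)
  9 ↦ (4,1)
distinct pairs in image: 10 / 10 needed
  → bijection onto A×B; projections well-typed.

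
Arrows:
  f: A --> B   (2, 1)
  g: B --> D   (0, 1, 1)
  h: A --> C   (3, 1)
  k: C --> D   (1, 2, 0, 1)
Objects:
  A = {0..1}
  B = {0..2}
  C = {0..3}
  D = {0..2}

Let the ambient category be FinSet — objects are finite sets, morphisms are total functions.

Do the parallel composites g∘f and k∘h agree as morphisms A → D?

1) trace f;g:
  0 f-->2 g-->1
  1 f-->1 g-->1
  ⟦path⟧₁ = (1, 1)
2) trace h;k:
  0 h-->3 k-->1
  1 h-->1 k-->2
  ⟦path⟧₂ = (1, 2)
Equal? NO — does not commute

Answer: DOES NOT COMMUTE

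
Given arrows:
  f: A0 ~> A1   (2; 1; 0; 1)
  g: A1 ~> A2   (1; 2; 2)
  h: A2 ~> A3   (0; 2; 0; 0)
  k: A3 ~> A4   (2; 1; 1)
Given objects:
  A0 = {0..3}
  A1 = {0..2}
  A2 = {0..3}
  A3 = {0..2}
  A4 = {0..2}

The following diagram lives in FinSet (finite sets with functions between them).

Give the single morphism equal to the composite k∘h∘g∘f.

  0 f~>2 g~>2 h~>0 k~>2
  1 f~>1 g~>2 h~>0 k~>2
  2 f~>0 g~>1 h~>2 k~>1
  3 f~>1 g~>2 h~>0 k~>2
result: (2; 2; 1; 2)

Answer: (2; 2; 1; 2)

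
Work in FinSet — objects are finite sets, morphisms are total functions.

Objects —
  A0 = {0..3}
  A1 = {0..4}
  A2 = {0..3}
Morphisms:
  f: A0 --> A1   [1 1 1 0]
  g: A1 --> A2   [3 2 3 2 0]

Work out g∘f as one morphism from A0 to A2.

  0 f-->1 g-->2
  1 f-->1 g-->2
  2 f-->1 g-->2
  3 f-->0 g-->3
composite: [2 2 2 3]

Answer: [2 2 2 3]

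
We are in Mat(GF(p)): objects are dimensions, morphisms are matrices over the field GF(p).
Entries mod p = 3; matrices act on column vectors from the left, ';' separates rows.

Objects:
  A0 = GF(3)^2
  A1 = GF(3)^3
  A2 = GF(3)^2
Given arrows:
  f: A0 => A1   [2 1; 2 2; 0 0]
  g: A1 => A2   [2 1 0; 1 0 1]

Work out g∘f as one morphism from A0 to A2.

Answer: [0 1; 2 1]

Work:
  e0=[1,0] f=>[2,2,0] g=>[0,2]
  e1=[0,1] f=>[1,2,0] g=>[1,1]
⟦path⟧: [0 1; 2 1]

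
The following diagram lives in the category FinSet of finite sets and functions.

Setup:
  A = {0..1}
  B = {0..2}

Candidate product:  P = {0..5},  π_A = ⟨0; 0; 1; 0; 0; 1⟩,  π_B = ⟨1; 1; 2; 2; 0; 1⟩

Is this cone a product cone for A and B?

|A|·|B| = 2·3 = 6;  |P| = 6
Check the pairing map k ↦ (π_A(k), π_B(k)):
  0 -> (0,1)
  1 -> (0,1)  ✗ repeats pair of k=0
  2 -> (1,2)
  3 -> (0,2)
  4 -> (0,0)
  5 -> (1,1)
distinct pairs in image: 5 / 6 needed
  → (0,1) hit at k=0 and k=1

Answer: NOT A VALID PRODUCT — duplicate pair at indices 1,0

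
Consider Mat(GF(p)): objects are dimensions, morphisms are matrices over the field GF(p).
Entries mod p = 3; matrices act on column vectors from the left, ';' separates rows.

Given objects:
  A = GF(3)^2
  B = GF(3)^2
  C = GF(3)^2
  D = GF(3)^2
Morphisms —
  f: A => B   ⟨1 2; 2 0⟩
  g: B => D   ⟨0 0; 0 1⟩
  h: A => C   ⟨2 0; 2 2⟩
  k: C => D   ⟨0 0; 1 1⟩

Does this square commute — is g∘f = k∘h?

Answer: DOES NOT COMMUTE

Trace:
Along f;g (path 1):
  e0=(1,0) f=>(1,2) g=>(0,2)
  e1=(0,1) f=>(2,0) g=>(0,0)
  result₁ = ⟨0 0; 2 0⟩
Along h;k (path 2):
  e0=(1,0) h=>(2,2) k=>(0,1)
  e1=(0,1) h=>(0,2) k=>(0,2)
  result₂ = ⟨0 0; 1 2⟩
Equal? distinct morphisms ✗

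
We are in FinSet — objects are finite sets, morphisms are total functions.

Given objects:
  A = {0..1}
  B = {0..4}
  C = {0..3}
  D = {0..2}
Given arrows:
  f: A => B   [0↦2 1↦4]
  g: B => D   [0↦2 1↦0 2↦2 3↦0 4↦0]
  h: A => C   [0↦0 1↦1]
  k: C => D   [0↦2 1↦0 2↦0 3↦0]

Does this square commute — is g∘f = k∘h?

1) trace f;g:
  0 f=>2 g=>2
  1 f=>4 g=>0
  composite₁ = [0↦2 1↦0]
2) trace h;k:
  0 h=>0 k=>2
  1 h=>1 k=>0
  composite₂ = [0↦2 1↦0]
Equal? equal; square commutes

Answer: COMMUTES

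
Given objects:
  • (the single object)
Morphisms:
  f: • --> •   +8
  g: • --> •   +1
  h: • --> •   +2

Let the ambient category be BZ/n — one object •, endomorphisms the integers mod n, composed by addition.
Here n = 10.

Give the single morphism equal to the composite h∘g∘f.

Answer: +1

Trace:
  0 +8≡8 +1≡9 +2≡1  (mod 10)
result: +1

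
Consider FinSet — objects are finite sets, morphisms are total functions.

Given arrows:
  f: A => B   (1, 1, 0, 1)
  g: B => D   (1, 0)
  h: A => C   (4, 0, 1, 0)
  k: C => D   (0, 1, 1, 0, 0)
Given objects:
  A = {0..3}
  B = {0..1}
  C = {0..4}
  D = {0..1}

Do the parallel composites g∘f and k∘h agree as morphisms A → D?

Answer: COMMUTES

Trace:
Path 1 = f;g:
  0 f=>1 g=>0
  1 f=>1 g=>0
  2 f=>0 g=>1
  3 f=>1 g=>0
  ⟦path⟧₁ = (0, 0, 1, 0)
Path 2 = h;k:
  0 h=>4 k=>0
  1 h=>0 k=>0
  2 h=>1 k=>1
  3 h=>0 k=>0
  ⟦path⟧₂ = (0, 0, 1, 0)
Equal? same morphism ✓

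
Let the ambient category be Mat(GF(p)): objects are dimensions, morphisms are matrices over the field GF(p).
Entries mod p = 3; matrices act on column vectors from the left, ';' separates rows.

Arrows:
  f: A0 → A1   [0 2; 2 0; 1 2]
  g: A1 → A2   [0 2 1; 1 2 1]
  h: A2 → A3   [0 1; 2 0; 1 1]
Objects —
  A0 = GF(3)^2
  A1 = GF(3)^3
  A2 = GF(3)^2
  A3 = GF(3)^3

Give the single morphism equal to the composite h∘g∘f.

  e0=⟨1,0⟩ f→⟨0,2,1⟩ g→⟨2,2⟩ h→⟨2,1,1⟩
  e1=⟨0,1⟩ f→⟨2,0,2⟩ g→⟨2,1⟩ h→⟨1,1,0⟩
composite: [2 1; 1 1; 1 0]

Answer: [2 1; 1 1; 1 0]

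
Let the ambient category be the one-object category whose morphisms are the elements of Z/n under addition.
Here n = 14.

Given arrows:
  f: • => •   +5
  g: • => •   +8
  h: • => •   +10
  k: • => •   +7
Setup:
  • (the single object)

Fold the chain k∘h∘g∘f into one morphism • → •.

Answer: +2

Trace:
  0 +5≡5 +8≡13 +10≡9 +7≡2  (mod 14)
result: +2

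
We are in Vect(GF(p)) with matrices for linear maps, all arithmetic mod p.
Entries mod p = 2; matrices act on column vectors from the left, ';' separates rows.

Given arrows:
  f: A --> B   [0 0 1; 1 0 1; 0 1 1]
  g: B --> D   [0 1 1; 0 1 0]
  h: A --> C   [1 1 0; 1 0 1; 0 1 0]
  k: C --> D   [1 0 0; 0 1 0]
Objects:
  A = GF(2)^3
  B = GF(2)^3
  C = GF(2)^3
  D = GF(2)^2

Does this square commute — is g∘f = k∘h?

Along f;g (path 1):
  e0=(1,0,0) f-->(0,1,0) g-->(1,1)
  e1=(0,1,0) f-->(0,0,1) g-->(1,0)
  e2=(0,0,1) f-->(1,1,1) g-->(0,1)
  composite₁ = [1 1 0; 1 0 1]
Along h;k (path 2):
  e0=(1,0,0) h-->(1,1,0) k-->(1,1)
  e1=(0,1,0) h-->(1,0,1) k-->(1,0)
  e2=(0,0,1) h-->(0,1,0) k-->(0,1)
  composite₂ = [1 1 0; 1 0 1]
Equal? same morphism ✓

Answer: COMMUTES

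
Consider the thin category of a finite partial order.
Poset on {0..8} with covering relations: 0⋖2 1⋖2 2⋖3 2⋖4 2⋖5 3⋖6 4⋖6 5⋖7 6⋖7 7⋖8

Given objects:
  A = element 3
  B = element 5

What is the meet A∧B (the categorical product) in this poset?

{x : x≤A ∧ x≤B} = {0,1,2}  (A=3, B=5)
  0 ≤ 2
  1 ≤ 2
  2 ≤ 2
glb = 2

Answer: A∧B = 2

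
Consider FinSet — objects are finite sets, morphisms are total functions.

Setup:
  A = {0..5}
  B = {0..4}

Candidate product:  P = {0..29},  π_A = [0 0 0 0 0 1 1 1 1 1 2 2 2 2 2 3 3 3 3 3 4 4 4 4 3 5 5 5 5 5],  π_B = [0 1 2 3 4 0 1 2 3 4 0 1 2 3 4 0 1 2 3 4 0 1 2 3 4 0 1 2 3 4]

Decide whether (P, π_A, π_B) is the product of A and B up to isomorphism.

|A|·|B| = 6·5 = 30;  |P| = 30
Check the pairing map k ↦ (π_A(k), π_B(k)):
  0 ↦ (0,0)
  1 ↦ (0,1)
  2 ↦ (0,2)
  3 ↦ (0,3)
  4 ↦ (0,4)
  5 ↦ (1,0)
  6 ↦ (1,1)
  7 ↦ (1,2)
  8 ↦ (1,3)
  9 ↦ (1,4)
  10 ↦ (2,0)
  11 ↦ (2,1)
  12 ↦ (2,2)
  13 ↦ (2,3)
  14 ↦ (2,4)
  15 ↦ (3,0)
  16 ↦ (3,1)
  17 ↦ (3,2)
  18 ↦ (3,3)
  19 ↦ (3,4)
  20 ↦ (4,0)
  21 ↦ (4,1)
  22 ↦ (4,2)
  23 ↦ (4,3)
  24 ↦ (3,4)  ✗ repeats pair of k=19
  25 ↦ (5,0)
  26 ↦ (5,1)
  27 ↦ (5,2)
  28 ↦ (5,3)
  29 ↦ (5,4)
distinct pairs in image: 29 / 30 needed
  → (3,4) hit at k=19 and k=24

Answer: NOT A VALID PRODUCT — duplicate pair at indices 19,24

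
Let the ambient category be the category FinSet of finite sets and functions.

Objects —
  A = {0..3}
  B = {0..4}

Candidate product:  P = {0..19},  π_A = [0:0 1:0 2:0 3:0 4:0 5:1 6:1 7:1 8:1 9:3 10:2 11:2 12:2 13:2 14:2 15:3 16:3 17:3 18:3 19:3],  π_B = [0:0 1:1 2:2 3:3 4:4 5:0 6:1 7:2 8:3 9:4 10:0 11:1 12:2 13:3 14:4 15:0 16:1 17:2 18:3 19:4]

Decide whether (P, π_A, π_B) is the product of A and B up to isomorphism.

Answer: NOT A VALID PRODUCT — duplicate pair at indices 19,9

Trace:
|A|·|B| = 4·5 = 20;  |P| = 20
Check the pairing map k ↦ (π_A(k), π_B(k)):
  0 : (0,0)
  1 : (0,1)
  2 : (0,2)
  3 : (0,3)
  4 : (0,4)
  5 : (1,0)
  6 : (1,1)
  7 : (1,2)
  8 : (1,3)
  9 : (3,4)
  10 : (2,0)
  11 : (2,1)
  12 : (2,2)
  13 : (2,3)
  14 : (2,4)
  15 : (3,0)
  16 : (3,1)
  17 : (3,2)
  18 : (3,3)
  19 : (3,4)  ✗ repeats pair of k=9
distinct pairs in image: 19 / 20 needed
  → (3,4) hit at k=9 and k=19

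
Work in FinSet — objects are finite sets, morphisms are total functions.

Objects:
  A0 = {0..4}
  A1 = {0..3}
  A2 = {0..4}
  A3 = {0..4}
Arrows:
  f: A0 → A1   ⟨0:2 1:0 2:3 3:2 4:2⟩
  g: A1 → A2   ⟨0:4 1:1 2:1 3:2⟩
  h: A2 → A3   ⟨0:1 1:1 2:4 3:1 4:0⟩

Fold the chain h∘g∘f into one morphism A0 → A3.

  0 f→2 g→1 h→1
  1 f→0 g→4 h→0
  2 f→3 g→2 h→4
  3 f→2 g→1 h→1
  4 f→2 g→1 h→1
result: ⟨0:1 1:0 2:4 3:1 4:1⟩

Answer: ⟨0:1 1:0 2:4 3:1 4:1⟩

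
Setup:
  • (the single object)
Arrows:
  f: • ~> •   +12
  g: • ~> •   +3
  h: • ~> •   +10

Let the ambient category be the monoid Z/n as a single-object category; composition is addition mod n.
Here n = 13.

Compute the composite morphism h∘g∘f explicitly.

Answer: +12

Work:
  0 +12≡12 +3≡2 +10≡12  (mod 13)
composite: +12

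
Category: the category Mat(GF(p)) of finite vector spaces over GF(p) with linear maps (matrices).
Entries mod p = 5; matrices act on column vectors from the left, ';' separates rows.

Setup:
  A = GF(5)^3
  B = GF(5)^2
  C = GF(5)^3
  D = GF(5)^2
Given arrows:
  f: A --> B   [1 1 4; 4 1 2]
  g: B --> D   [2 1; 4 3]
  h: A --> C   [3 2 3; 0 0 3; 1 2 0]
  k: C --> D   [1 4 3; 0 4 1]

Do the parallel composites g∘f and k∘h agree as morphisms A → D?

Answer: COMMUTES

Derivation:
Path 1 = f;g:
  e0=(1,0,0) f-->(1,4) g-->(1,1)
  e1=(0,1,0) f-->(1,1) g-->(3,2)
  e2=(0,0,1) f-->(4,2) g-->(0,2)
  ⟦path⟧₁ = [1 3 0; 1 2 2]
Path 2 = h;k:
  e0=(1,0,0) h-->(3,0,1) k-->(1,1)
  e1=(0,1,0) h-->(2,0,2) k-->(3,2)
  e2=(0,0,1) h-->(3,3,0) k-->(0,2)
  ⟦path⟧₂ = [1 3 0; 1 2 2]
Equal? YES — commutes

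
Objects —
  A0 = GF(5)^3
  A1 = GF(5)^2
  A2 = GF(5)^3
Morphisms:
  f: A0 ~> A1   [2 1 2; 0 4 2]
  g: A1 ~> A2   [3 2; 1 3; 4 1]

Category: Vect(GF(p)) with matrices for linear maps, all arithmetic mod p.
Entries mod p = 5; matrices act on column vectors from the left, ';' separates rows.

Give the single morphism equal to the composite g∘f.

  e0=[1,0,0] f~>[2,0] g~>[1,2,3]
  e1=[0,1,0] f~>[1,4] g~>[1,3,3]
  e2=[0,0,1] f~>[2,2] g~>[0,3,0]
result: [1 1 0; 2 3 3; 3 3 0]

Answer: [1 1 0; 2 3 3; 3 3 0]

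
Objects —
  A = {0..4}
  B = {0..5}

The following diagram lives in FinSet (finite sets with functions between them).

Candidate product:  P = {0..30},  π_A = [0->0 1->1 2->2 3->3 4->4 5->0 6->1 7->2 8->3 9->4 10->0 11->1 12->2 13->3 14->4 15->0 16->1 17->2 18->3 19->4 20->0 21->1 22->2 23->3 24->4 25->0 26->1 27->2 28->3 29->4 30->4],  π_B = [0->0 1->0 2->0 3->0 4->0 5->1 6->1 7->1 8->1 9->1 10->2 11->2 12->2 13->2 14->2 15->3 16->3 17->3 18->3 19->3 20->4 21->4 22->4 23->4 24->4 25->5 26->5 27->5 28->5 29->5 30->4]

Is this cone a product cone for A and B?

|A|·|B| = 5·6 = 30;  |P| = 31
  → cardinalities differ; no bijection possible.

Answer: NOT A VALID PRODUCT — |P|=31 ≠ |A|·|B|=30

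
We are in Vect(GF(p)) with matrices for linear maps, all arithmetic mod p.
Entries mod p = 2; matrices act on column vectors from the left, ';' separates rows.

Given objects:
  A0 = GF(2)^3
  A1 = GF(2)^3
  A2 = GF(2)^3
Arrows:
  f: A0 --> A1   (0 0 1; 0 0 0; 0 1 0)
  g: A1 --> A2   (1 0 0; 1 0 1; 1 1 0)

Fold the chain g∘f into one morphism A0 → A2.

  e0=⟨1,0,0⟩ f-->⟨0,0,0⟩ g-->⟨0,0,0⟩
  e1=⟨0,1,0⟩ f-->⟨0,0,1⟩ g-->⟨0,1,0⟩
  e2=⟨0,0,1⟩ f-->⟨1,0,0⟩ g-->⟨1,1,1⟩
⟦path⟧: (0 0 1; 0 1 1; 0 0 1)

Answer: (0 0 1; 0 1 1; 0 0 1)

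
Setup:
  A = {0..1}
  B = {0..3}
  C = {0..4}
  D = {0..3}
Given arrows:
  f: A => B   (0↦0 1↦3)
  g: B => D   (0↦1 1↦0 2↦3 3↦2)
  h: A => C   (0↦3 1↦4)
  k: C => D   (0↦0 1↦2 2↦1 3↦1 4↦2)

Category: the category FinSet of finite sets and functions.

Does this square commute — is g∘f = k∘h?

Answer: COMMUTES

Work:
1) trace f;g:
  0 f=>0 g=>1
  1 f=>3 g=>2
  result₁ = (0↦1 1↦2)
2) trace h;k:
  0 h=>3 k=>1
  1 h=>4 k=>2
  result₂ = (0↦1 1↦2)
Equal? equal; square commutes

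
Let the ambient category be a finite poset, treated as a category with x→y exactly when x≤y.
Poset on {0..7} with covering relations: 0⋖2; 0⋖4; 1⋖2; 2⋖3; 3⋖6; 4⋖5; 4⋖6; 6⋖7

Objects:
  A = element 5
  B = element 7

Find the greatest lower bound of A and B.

Common predecessors of 5,7: {0,4}
  0 ⊑ 4
  4 ⊑ 4
glb = 4

Answer: A∧B = 4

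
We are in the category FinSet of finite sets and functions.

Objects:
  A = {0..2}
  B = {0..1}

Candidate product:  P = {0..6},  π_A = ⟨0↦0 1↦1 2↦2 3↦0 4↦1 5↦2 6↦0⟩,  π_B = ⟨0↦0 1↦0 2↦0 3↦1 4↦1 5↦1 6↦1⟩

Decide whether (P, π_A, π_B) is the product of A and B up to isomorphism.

Answer: NOT A VALID PRODUCT — |P|=7 ≠ |A|·|B|=6

Trace:
|A|·|B| = 3·2 = 6;  |P| = 7
  → cardinalities differ; no bijection possible.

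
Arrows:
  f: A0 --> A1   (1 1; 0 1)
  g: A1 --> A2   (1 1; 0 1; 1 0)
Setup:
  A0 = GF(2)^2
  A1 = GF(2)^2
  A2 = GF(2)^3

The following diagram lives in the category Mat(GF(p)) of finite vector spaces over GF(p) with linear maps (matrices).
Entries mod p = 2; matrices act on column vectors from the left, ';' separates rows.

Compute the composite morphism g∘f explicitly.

Answer: (1 0; 0 1; 1 1)

Derivation:
  e0=⟨1,0⟩ f-->⟨1,0⟩ g-->⟨1,0,1⟩
  e1=⟨0,1⟩ f-->⟨1,1⟩ g-->⟨0,1,1⟩
result: (1 0; 0 1; 1 1)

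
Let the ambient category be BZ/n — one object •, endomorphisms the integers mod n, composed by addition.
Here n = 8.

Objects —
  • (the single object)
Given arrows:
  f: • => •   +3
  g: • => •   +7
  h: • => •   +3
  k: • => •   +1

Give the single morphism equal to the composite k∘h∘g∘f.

Answer: +6

Trace:
  0 +3≡3 +7≡2 +3≡5 +1≡6  (mod 8)
composite: +6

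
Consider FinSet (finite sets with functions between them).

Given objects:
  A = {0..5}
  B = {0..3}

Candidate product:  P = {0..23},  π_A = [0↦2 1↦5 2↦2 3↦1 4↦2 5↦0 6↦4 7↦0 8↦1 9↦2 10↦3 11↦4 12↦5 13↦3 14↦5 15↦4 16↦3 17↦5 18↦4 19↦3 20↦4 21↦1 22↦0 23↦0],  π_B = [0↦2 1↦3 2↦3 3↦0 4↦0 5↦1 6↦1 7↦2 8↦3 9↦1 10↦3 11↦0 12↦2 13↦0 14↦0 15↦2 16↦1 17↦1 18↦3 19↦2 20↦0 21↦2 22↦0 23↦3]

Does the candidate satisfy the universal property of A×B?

Answer: NOT A VALID PRODUCT — duplicate pair at indices 20,11

Trace:
|A|·|B| = 6·4 = 24;  |P| = 24
Check the pairing map k ↦ (π_A(k), π_B(k)):
  0 ↦ (2,2)
  1 ↦ (5,3)
  2 ↦ (2,3)
  3 ↦ (1,0)
  4 ↦ (2,0)
  5 ↦ (0,1)
  6 ↦ (4,1)
  7 ↦ (0,2)
  8 ↦ (1,3)
  9 ↦ (2,1)
  10 ↦ (3,3)
  11 ↦ (4,0)
  12 ↦ (5,2)
  13 ↦ (3,0)
  14 ↦ (5,0)
  15 ↦ (4,2)
  16 ↦ (3,1)
  17 ↦ (5,1)
  18 ↦ (4,3)
  19 ↦ (3,2)
  20 ↦ (4,0)  ✗ repeats pair of k=11
  21 ↦ (1,2)
  22 ↦ (0,0)
  23 ↦ (0,3)
distinct pairs in image: 23 / 24 needed
  → (4,0) hit at k=11 and k=20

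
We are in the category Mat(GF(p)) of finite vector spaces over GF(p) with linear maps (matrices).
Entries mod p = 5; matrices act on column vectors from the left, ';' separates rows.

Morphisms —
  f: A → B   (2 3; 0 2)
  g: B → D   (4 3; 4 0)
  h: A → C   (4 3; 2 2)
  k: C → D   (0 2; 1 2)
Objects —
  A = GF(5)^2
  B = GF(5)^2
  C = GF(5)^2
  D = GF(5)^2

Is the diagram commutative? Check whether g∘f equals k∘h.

Answer: DOES NOT COMMUTE

Derivation:
Path 1 = f;g:
  e0=[1,0] f→[2,0] g→[3,3]
  e1=[0,1] f→[3,2] g→[3,2]
  composite₁ = (3 3; 3 2)
Path 2 = h;k:
  e0=[1,0] h→[4,2] k→[4,3]
  e1=[0,1] h→[3,2] k→[4,2]
  composite₂ = (4 4; 3 2)
Equal? NO — does not commute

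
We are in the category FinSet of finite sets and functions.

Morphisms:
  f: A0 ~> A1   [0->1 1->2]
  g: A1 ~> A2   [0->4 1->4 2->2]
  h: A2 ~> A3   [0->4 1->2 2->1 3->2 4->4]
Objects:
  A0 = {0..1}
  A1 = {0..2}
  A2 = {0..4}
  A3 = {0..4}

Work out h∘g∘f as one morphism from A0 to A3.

Answer: [0->4 1->1]

Work:
  0 f~>1 g~>4 h~>4
  1 f~>2 g~>2 h~>1
result: [0->4 1->1]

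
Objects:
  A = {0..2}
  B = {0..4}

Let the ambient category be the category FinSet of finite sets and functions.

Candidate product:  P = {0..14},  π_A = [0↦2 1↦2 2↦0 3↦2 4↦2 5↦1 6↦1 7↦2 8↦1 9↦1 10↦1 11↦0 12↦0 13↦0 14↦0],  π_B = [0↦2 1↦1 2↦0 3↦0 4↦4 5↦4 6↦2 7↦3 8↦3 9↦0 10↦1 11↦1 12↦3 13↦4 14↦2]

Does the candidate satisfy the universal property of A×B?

|A|·|B| = 3·5 = 15;  |P| = 15
Check the pairing map k ↦ (π_A(k), π_B(k)):
  0 ↦ (2,2)
  1 ↦ (2,1)
  2 ↦ (0,0)
  3 ↦ (2,0)
  4 ↦ (2,4)
  5 ↦ (1,4)
  6 ↦ (1,2)
  7 ↦ (2,3)
  8 ↦ (1,3)
  9 ↦ (1,0)
  10 ↦ (1,1)
  11 ↦ (0,1)
  12 ↦ (0,3)
  13 ↦ (0,4)
  14 ↦ (0,2)
distinct pairs in image: 15 / 15 needed
  → bijection onto A×B; projections well-typed.

Answer: VALID PRODUCT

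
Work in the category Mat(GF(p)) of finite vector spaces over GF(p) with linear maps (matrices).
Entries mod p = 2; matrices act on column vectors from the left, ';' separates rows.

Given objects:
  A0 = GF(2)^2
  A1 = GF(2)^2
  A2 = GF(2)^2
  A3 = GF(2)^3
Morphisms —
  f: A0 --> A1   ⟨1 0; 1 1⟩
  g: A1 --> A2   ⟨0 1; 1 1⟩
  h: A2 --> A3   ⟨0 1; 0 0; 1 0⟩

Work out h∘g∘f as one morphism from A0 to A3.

  e0=⟨1,0⟩ f-->⟨1,1⟩ g-->⟨1,0⟩ h-->⟨0,0,1⟩
  e1=⟨0,1⟩ f-->⟨0,1⟩ g-->⟨1,1⟩ h-->⟨1,0,1⟩
composite: ⟨0 1; 0 0; 1 1⟩

Answer: ⟨0 1; 0 0; 1 1⟩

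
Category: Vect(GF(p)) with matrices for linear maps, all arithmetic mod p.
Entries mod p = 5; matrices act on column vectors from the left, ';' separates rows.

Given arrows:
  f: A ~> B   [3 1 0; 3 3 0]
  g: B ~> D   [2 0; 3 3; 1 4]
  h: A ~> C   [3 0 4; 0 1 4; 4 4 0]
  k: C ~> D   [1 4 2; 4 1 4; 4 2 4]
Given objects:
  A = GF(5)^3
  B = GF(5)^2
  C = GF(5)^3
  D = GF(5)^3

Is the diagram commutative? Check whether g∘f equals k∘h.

Answer: DOES NOT COMMUTE

Trace:
Along f;g (path 1):
  e0=(1,0,0) f~>(3,3) g~>(1,3,0)
  e1=(0,1,0) f~>(1,3) g~>(2,2,3)
  e2=(0,0,1) f~>(0,0) g~>(0,0,0)
  composite₁ = [1 2 0; 3 2 0; 0 3 0]
Along h;k (path 2):
  e0=(1,0,0) h~>(3,0,4) k~>(1,3,3)
  e1=(0,1,0) h~>(0,1,4) k~>(2,2,3)
  e2=(0,0,1) h~>(4,4,0) k~>(0,0,4)
  composite₂ = [1 2 0; 3 2 0; 3 3 4]
Equal? NO — does not commute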